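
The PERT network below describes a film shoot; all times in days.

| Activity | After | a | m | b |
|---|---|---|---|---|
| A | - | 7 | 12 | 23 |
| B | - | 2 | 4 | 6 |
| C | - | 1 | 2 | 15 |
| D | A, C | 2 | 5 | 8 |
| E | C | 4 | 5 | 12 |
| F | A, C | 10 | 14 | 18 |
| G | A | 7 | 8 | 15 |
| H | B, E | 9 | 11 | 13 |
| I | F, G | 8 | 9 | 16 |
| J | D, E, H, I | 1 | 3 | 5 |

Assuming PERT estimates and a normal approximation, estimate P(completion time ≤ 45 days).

te_A = (7 + 4·12 + 23)/6 = 78/6 = 13; σ²_A = ((23−7)/6)² = 7.111
te_B = (2 + 4·4 + 6)/6 = 24/6 = 4; σ²_B = ((6−2)/6)² = 0.444
te_C = (1 + 4·2 + 15)/6 = 24/6 = 4; σ²_C = ((15−1)/6)² = 5.444
te_D = (2 + 4·5 + 8)/6 = 30/6 = 5; σ²_D = ((8−2)/6)² = 1.000
te_E = (4 + 4·5 + 12)/6 = 36/6 = 6; σ²_E = ((12−4)/6)² = 1.778
te_F = (10 + 4·14 + 18)/6 = 84/6 = 14; σ²_F = ((18−10)/6)² = 1.778
te_G = (7 + 4·8 + 15)/6 = 54/6 = 9; σ²_G = ((15−7)/6)² = 1.778
te_H = (9 + 4·11 + 13)/6 = 66/6 = 11; σ²_H = ((13−9)/6)² = 0.444
te_I = (8 + 4·9 + 16)/6 = 60/6 = 10; σ²_I = ((16−8)/6)² = 1.778
te_J = (1 + 4·3 + 5)/6 = 18/6 = 3; σ²_J = ((5−1)/6)² = 0.444

Forward pass:
ES_A = 0; EF_A = 13
ES_B = 0; EF_B = 4
ES_C = 0; EF_C = 4
ES_D = max(EF_A=13, EF_C=4) = 13; EF_D = 13+5 = 18
ES_E = 4; EF_E = 4+6 = 10
ES_F = max(EF_A=13, EF_C=4) = 13; EF_F = 13+14 = 27
ES_G = 13; EF_G = 13+9 = 22
ES_H = max(EF_B=4, EF_E=10) = 10; EF_H = 10+11 = 21
ES_I = max(EF_F=27, EF_G=22) = 27; EF_I = 27+10 = 37
ES_J = max(EF_D=18, EF_E=10, EF_H=21, EF_I=37) = 37; EF_J = 37+3 = 40
Expected project duration μ = 40 days. Critical path: A → F → I → J.

Variance along critical path = 7.111 + 1.778 + 1.778 + 0.444 = 11.111; σ = √11.111 = 3.333 days.
Z = (45 − 40) / 3.333 = 1.500
P(T ≤ 45) = Φ(1.500) ≈ 0.933

0.933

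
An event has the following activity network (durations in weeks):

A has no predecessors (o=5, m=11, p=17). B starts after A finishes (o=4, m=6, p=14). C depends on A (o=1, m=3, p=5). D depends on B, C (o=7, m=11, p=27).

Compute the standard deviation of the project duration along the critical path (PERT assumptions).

te_A = (5 + 4·11 + 17)/6 = 66/6 = 11; σ²_A = ((17−5)/6)² = 4.000
te_B = (4 + 4·6 + 14)/6 = 42/6 = 7; σ²_B = ((14−4)/6)² = 2.778
te_C = (1 + 4·3 + 5)/6 = 18/6 = 3; σ²_C = ((5−1)/6)² = 0.444
te_D = (7 + 4·11 + 27)/6 = 78/6 = 13; σ²_D = ((27−7)/6)² = 11.111

Forward pass:
ES_A = 0; EF_A = 11
ES_B = 11; EF_B = 11+7 = 18
ES_C = 11; EF_C = 11+3 = 14
ES_D = max(EF_B=18, EF_C=14) = 18; EF_D = 18+13 = 31
Expected project duration μ = 31 weeks. Critical path: A → B → D.

Variance along critical path = 4.000 + 2.778 + 11.111 = 17.889
σ = √17.889 = 4.230 weeks

4.23 weeks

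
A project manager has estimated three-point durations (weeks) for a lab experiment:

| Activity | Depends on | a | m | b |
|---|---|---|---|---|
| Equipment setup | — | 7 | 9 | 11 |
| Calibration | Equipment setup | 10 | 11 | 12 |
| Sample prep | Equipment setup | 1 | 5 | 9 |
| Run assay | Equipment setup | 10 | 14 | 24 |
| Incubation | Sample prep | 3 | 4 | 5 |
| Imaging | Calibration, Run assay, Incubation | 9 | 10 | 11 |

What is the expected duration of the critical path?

34 weeks

te_Equipment setup = (7 + 4·9 + 11)/6 = 54/6 = 9
te_Calibration = (10 + 4·11 + 12)/6 = 66/6 = 11
te_Sample prep = (1 + 4·5 + 9)/6 = 30/6 = 5
te_Run assay = (10 + 4·14 + 24)/6 = 90/6 = 15
te_Incubation = (3 + 4·4 + 5)/6 = 24/6 = 4
te_Imaging = (9 + 4·10 + 11)/6 = 60/6 = 10

Forward pass:
ES_Equipment setup = 0; EF_Equipment setup = 9
ES_Calibration = 9; EF_Calibration = 9+11 = 20
ES_Sample prep = 9; EF_Sample prep = 9+5 = 14
ES_Run assay = 9; EF_Run assay = 9+15 = 24
ES_Incubation = 14; EF_Incubation = 14+4 = 18
ES_Imaging = max(EF_Calibration=20, EF_Run assay=24, EF_Incubation=18) = 24; EF_Imaging = 24+10 = 34
Expected project duration μ = 34 weeks. Critical path: Equipment setup → Run assay → Imaging.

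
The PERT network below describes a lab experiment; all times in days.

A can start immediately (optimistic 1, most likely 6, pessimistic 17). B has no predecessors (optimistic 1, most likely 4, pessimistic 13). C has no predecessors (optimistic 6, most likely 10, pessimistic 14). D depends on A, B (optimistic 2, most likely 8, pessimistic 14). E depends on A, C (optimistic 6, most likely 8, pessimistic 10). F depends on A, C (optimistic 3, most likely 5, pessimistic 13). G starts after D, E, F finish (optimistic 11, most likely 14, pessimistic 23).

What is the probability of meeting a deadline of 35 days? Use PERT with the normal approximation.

0.789

te_A = (1 + 4·6 + 17)/6 = 42/6 = 7; σ²_A = ((17−1)/6)² = 7.111
te_B = (1 + 4·4 + 13)/6 = 30/6 = 5; σ²_B = ((13−1)/6)² = 4.000
te_C = (6 + 4·10 + 14)/6 = 60/6 = 10; σ²_C = ((14−6)/6)² = 1.778
te_D = (2 + 4·8 + 14)/6 = 48/6 = 8; σ²_D = ((14−2)/6)² = 4.000
te_E = (6 + 4·8 + 10)/6 = 48/6 = 8; σ²_E = ((10−6)/6)² = 0.444
te_F = (3 + 4·5 + 13)/6 = 36/6 = 6; σ²_F = ((13−3)/6)² = 2.778
te_G = (11 + 4·14 + 23)/6 = 90/6 = 15; σ²_G = ((23−11)/6)² = 4.000

Forward pass:
ES_A = 0; EF_A = 7
ES_B = 0; EF_B = 5
ES_C = 0; EF_C = 10
ES_D = max(EF_A=7, EF_B=5) = 7; EF_D = 7+8 = 15
ES_E = max(EF_A=7, EF_C=10) = 10; EF_E = 10+8 = 18
ES_F = max(EF_A=7, EF_C=10) = 10; EF_F = 10+6 = 16
ES_G = max(EF_D=15, EF_E=18, EF_F=16) = 18; EF_G = 18+15 = 33
Expected project duration μ = 33 days. Critical path: C → E → G.

Variance along critical path = 1.778 + 0.444 + 4.000 = 6.222; σ = √6.222 = 2.494 days.
Z = (35 − 33) / 2.494 = 0.802
P(T ≤ 35) = Φ(0.802) ≈ 0.789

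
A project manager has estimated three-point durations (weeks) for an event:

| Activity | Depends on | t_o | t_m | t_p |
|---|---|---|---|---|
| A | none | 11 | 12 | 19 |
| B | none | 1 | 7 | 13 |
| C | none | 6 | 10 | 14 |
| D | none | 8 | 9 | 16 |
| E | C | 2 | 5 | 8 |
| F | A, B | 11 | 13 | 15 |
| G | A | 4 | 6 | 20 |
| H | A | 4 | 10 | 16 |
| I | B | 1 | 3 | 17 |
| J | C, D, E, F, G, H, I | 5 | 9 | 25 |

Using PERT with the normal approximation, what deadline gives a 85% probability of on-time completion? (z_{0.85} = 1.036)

te_A = (11 + 4·12 + 19)/6 = 78/6 = 13; σ²_A = ((19−11)/6)² = 1.778
te_B = (1 + 4·7 + 13)/6 = 42/6 = 7; σ²_B = ((13−1)/6)² = 4.000
te_C = (6 + 4·10 + 14)/6 = 60/6 = 10; σ²_C = ((14−6)/6)² = 1.778
te_D = (8 + 4·9 + 16)/6 = 60/6 = 10; σ²_D = ((16−8)/6)² = 1.778
te_E = (2 + 4·5 + 8)/6 = 30/6 = 5; σ²_E = ((8−2)/6)² = 1.000
te_F = (11 + 4·13 + 15)/6 = 78/6 = 13; σ²_F = ((15−11)/6)² = 0.444
te_G = (4 + 4·6 + 20)/6 = 48/6 = 8; σ²_G = ((20−4)/6)² = 7.111
te_H = (4 + 4·10 + 16)/6 = 60/6 = 10; σ²_H = ((16−4)/6)² = 4.000
te_I = (1 + 4·3 + 17)/6 = 30/6 = 5; σ²_I = ((17−1)/6)² = 7.111
te_J = (5 + 4·9 + 25)/6 = 66/6 = 11; σ²_J = ((25−5)/6)² = 11.111

Forward pass:
ES_A = 0; EF_A = 13
ES_B = 0; EF_B = 7
ES_C = 0; EF_C = 10
ES_D = 0; EF_D = 10
ES_E = 10; EF_E = 10+5 = 15
ES_F = max(EF_A=13, EF_B=7) = 13; EF_F = 13+13 = 26
ES_G = 13; EF_G = 13+8 = 21
ES_H = 13; EF_H = 13+10 = 23
ES_I = 7; EF_I = 7+5 = 12
ES_J = max(EF_C=10, EF_D=10, EF_E=15, EF_F=26, EF_G=21, EF_H=23, EF_I=12) = 26; EF_J = 26+11 = 37
Expected project duration μ = 37 weeks. Critical path: A → F → J.

Variance along critical path = 1.778 + 0.444 + 11.111 = 13.333; σ = 3.651 weeks.
D = μ + z·σ = 37 + 1.036·3.651 = 40.8 weeks

40.8 weeks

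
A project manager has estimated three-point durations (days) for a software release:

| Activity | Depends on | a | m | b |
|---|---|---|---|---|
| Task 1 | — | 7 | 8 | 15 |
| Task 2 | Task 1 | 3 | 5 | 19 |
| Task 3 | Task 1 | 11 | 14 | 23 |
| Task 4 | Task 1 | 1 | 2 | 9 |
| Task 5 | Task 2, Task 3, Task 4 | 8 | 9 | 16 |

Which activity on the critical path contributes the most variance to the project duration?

Task 3

te_Task 1 = (7 + 4·8 + 15)/6 = 54/6 = 9; σ²_Task 1 = ((15−7)/6)² = 1.778
te_Task 2 = (3 + 4·5 + 19)/6 = 42/6 = 7; σ²_Task 2 = ((19−3)/6)² = 7.111
te_Task 3 = (11 + 4·14 + 23)/6 = 90/6 = 15; σ²_Task 3 = ((23−11)/6)² = 4.000
te_Task 4 = (1 + 4·2 + 9)/6 = 18/6 = 3; σ²_Task 4 = ((9−1)/6)² = 1.778
te_Task 5 = (8 + 4·9 + 16)/6 = 60/6 = 10; σ²_Task 5 = ((16−8)/6)² = 1.778

Forward pass:
ES_Task 1 = 0; EF_Task 1 = 9
ES_Task 2 = 9; EF_Task 2 = 9+7 = 16
ES_Task 3 = 9; EF_Task 3 = 9+15 = 24
ES_Task 4 = 9; EF_Task 4 = 9+3 = 12
ES_Task 5 = max(EF_Task 2=16, EF_Task 3=24, EF_Task 4=12) = 24; EF_Task 5 = 24+10 = 34
Expected project duration μ = 34 days. Critical path: Task 1 → Task 3 → Task 5.

Variances on critical path: σ²_Task 1=1.778, σ²_Task 3=4.000, σ²_Task 5=1.778.
Largest is σ²_Task 3 = 4.000.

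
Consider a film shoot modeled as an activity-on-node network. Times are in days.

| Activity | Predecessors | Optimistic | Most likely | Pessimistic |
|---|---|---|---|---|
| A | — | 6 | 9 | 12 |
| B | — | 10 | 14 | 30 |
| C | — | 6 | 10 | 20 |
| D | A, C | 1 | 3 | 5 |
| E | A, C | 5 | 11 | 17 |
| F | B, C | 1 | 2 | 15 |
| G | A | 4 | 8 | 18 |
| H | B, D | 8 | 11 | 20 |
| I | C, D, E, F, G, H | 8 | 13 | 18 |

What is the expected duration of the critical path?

te_A = (6 + 4·9 + 12)/6 = 54/6 = 9
te_B = (10 + 4·14 + 30)/6 = 96/6 = 16
te_C = (6 + 4·10 + 20)/6 = 66/6 = 11
te_D = (1 + 4·3 + 5)/6 = 18/6 = 3
te_E = (5 + 4·11 + 17)/6 = 66/6 = 11
te_F = (1 + 4·2 + 15)/6 = 24/6 = 4
te_G = (4 + 4·8 + 18)/6 = 54/6 = 9
te_H = (8 + 4·11 + 20)/6 = 72/6 = 12
te_I = (8 + 4·13 + 18)/6 = 78/6 = 13

Forward pass:
ES_A = 0; EF_A = 9
ES_B = 0; EF_B = 16
ES_C = 0; EF_C = 11
ES_D = max(EF_A=9, EF_C=11) = 11; EF_D = 11+3 = 14
ES_E = max(EF_A=9, EF_C=11) = 11; EF_E = 11+11 = 22
ES_F = max(EF_B=16, EF_C=11) = 16; EF_F = 16+4 = 20
ES_G = 9; EF_G = 9+9 = 18
ES_H = max(EF_B=16, EF_D=14) = 16; EF_H = 16+12 = 28
ES_I = max(EF_C=11, EF_D=14, EF_E=22, EF_F=20, EF_G=18, EF_H=28) = 28; EF_I = 28+13 = 41
Expected project duration μ = 41 days. Critical path: B → H → I.

41 days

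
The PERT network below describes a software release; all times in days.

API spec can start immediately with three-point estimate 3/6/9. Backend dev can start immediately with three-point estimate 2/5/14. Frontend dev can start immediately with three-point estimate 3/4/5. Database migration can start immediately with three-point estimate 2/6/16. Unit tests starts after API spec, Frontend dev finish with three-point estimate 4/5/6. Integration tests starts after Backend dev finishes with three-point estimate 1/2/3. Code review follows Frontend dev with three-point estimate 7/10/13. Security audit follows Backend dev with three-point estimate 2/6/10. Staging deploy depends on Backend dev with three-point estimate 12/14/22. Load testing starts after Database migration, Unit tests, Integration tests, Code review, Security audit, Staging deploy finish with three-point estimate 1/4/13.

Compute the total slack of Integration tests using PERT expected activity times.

te_API spec = (3 + 4·6 + 9)/6 = 36/6 = 6
te_Backend dev = (2 + 4·5 + 14)/6 = 36/6 = 6
te_Frontend dev = (3 + 4·4 + 5)/6 = 24/6 = 4
te_Database migration = (2 + 4·6 + 16)/6 = 42/6 = 7
te_Unit tests = (4 + 4·5 + 6)/6 = 30/6 = 5
te_Integration tests = (1 + 4·2 + 3)/6 = 12/6 = 2
te_Code review = (7 + 4·10 + 13)/6 = 60/6 = 10
te_Security audit = (2 + 4·6 + 10)/6 = 36/6 = 6
te_Staging deploy = (12 + 4·14 + 22)/6 = 90/6 = 15
te_Load testing = (1 + 4·4 + 13)/6 = 30/6 = 5

Forward pass:
ES_API spec = 0; EF_API spec = 6
ES_Backend dev = 0; EF_Backend dev = 6
ES_Frontend dev = 0; EF_Frontend dev = 4
ES_Database migration = 0; EF_Database migration = 7
ES_Unit tests = max(EF_API spec=6, EF_Frontend dev=4) = 6; EF_Unit tests = 6+5 = 11
ES_Integration tests = 6; EF_Integration tests = 6+2 = 8
ES_Code review = 4; EF_Code review = 4+10 = 14
ES_Security audit = 6; EF_Security audit = 6+6 = 12
ES_Staging deploy = 6; EF_Staging deploy = 6+15 = 21
ES_Load testing = max(EF_Database migration=7, EF_Unit tests=11, EF_Integration tests=8, EF_Code review=14, EF_Security audit=12, EF_Staging deploy=21) = 21; EF_Load testing = 21+5 = 26
Expected project duration μ = 26 days. Critical path: Backend dev → Staging deploy → Load testing.

Backward pass:
LF_Load testing = 26; LS_Load testing = 26−5 = 21
LF_Staging deploy = LS_Load testing = 21; LS_Staging deploy = 21−15 = 6
LF_Security audit = LS_Load testing = 21; LS_Security audit = 21−6 = 15
LF_Code review = LS_Load testing = 21; LS_Code review = 21−10 = 11
LF_Integration tests = LS_Load testing = 21; LS_Integration tests = 21−2 = 19
LF_Unit tests = LS_Load testing = 21; LS_Unit tests = 21−5 = 16
LF_Database migration = LS_Load testing = 21; LS_Database migration = 21−7 = 14
LF_Frontend dev = min(LS_Unit tests=16, LS_Code review=11) = 11; LS_Frontend dev = 11−4 = 7
LF_Backend dev = min(LS_Integration tests=19, LS_Security audit=15, LS_Staging deploy=6) = 6; LS_Backend dev = 6−6 = 0
LF_API spec = LS_Unit tests = 16; LS_API spec = 16−6 = 10
Slack_Integration tests = LS_Integration tests − ES_Integration tests = 19 − 6 = 13

13 days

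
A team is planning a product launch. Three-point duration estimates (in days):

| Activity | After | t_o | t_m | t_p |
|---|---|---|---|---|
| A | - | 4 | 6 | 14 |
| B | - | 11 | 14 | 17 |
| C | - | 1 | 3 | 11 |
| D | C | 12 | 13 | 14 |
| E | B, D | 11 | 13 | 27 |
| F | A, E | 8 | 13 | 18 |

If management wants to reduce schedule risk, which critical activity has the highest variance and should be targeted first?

E

te_A = (4 + 4·6 + 14)/6 = 42/6 = 7; σ²_A = ((14−4)/6)² = 2.778
te_B = (11 + 4·14 + 17)/6 = 84/6 = 14; σ²_B = ((17−11)/6)² = 1.000
te_C = (1 + 4·3 + 11)/6 = 24/6 = 4; σ²_C = ((11−1)/6)² = 2.778
te_D = (12 + 4·13 + 14)/6 = 78/6 = 13; σ²_D = ((14−12)/6)² = 0.111
te_E = (11 + 4·13 + 27)/6 = 90/6 = 15; σ²_E = ((27−11)/6)² = 7.111
te_F = (8 + 4·13 + 18)/6 = 78/6 = 13; σ²_F = ((18−8)/6)² = 2.778

Forward pass:
ES_A = 0; EF_A = 7
ES_B = 0; EF_B = 14
ES_C = 0; EF_C = 4
ES_D = 4; EF_D = 4+13 = 17
ES_E = max(EF_B=14, EF_D=17) = 17; EF_E = 17+15 = 32
ES_F = max(EF_A=7, EF_E=32) = 32; EF_F = 32+13 = 45
Expected project duration μ = 45 days. Critical path: C → D → E → F.

Variances on critical path: σ²_C=2.778, σ²_D=0.111, σ²_E=7.111, σ²_F=2.778.
Largest is σ²_E = 7.111.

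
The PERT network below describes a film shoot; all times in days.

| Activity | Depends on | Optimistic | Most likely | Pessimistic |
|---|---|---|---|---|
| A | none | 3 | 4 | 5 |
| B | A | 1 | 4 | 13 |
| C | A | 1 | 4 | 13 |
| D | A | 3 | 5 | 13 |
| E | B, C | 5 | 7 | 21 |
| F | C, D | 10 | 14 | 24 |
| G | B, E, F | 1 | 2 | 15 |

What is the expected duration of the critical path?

te_A = (3 + 4·4 + 5)/6 = 24/6 = 4
te_B = (1 + 4·4 + 13)/6 = 30/6 = 5
te_C = (1 + 4·4 + 13)/6 = 30/6 = 5
te_D = (3 + 4·5 + 13)/6 = 36/6 = 6
te_E = (5 + 4·7 + 21)/6 = 54/6 = 9
te_F = (10 + 4·14 + 24)/6 = 90/6 = 15
te_G = (1 + 4·2 + 15)/6 = 24/6 = 4

Forward pass:
ES_A = 0; EF_A = 4
ES_B = 4; EF_B = 4+5 = 9
ES_C = 4; EF_C = 4+5 = 9
ES_D = 4; EF_D = 4+6 = 10
ES_E = max(EF_B=9, EF_C=9) = 9; EF_E = 9+9 = 18
ES_F = max(EF_C=9, EF_D=10) = 10; EF_F = 10+15 = 25
ES_G = max(EF_B=9, EF_E=18, EF_F=25) = 25; EF_G = 25+4 = 29
Expected project duration μ = 29 days. Critical path: A → D → F → G.

29 days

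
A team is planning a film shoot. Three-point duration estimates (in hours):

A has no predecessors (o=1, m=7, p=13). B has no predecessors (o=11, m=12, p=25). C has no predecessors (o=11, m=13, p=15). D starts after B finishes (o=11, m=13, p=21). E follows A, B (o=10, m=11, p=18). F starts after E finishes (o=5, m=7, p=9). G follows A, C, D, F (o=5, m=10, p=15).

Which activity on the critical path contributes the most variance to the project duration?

te_A = (1 + 4·7 + 13)/6 = 42/6 = 7; σ²_A = ((13−1)/6)² = 4.000
te_B = (11 + 4·12 + 25)/6 = 84/6 = 14; σ²_B = ((25−11)/6)² = 5.444
te_C = (11 + 4·13 + 15)/6 = 78/6 = 13; σ²_C = ((15−11)/6)² = 0.444
te_D = (11 + 4·13 + 21)/6 = 84/6 = 14; σ²_D = ((21−11)/6)² = 2.778
te_E = (10 + 4·11 + 18)/6 = 72/6 = 12; σ²_E = ((18−10)/6)² = 1.778
te_F = (5 + 4·7 + 9)/6 = 42/6 = 7; σ²_F = ((9−5)/6)² = 0.444
te_G = (5 + 4·10 + 15)/6 = 60/6 = 10; σ²_G = ((15−5)/6)² = 2.778

Forward pass:
ES_A = 0; EF_A = 7
ES_B = 0; EF_B = 14
ES_C = 0; EF_C = 13
ES_D = 14; EF_D = 14+14 = 28
ES_E = max(EF_A=7, EF_B=14) = 14; EF_E = 14+12 = 26
ES_F = 26; EF_F = 26+7 = 33
ES_G = max(EF_A=7, EF_C=13, EF_D=28, EF_F=33) = 33; EF_G = 33+10 = 43
Expected project duration μ = 43 hours. Critical path: B → E → F → G.

Variances on critical path: σ²_B=5.444, σ²_E=1.778, σ²_F=0.444, σ²_G=2.778.
Largest is σ²_B = 5.444.

B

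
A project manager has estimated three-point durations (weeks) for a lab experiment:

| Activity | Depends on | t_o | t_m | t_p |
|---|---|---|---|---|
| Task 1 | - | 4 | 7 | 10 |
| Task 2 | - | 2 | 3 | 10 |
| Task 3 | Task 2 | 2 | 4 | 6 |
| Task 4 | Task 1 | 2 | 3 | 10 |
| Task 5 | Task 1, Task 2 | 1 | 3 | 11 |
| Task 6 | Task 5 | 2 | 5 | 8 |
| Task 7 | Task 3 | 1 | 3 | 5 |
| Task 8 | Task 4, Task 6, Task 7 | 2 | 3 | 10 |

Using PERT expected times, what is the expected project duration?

te_Task 1 = (4 + 4·7 + 10)/6 = 42/6 = 7
te_Task 2 = (2 + 4·3 + 10)/6 = 24/6 = 4
te_Task 3 = (2 + 4·4 + 6)/6 = 24/6 = 4
te_Task 4 = (2 + 4·3 + 10)/6 = 24/6 = 4
te_Task 5 = (1 + 4·3 + 11)/6 = 24/6 = 4
te_Task 6 = (2 + 4·5 + 8)/6 = 30/6 = 5
te_Task 7 = (1 + 4·3 + 5)/6 = 18/6 = 3
te_Task 8 = (2 + 4·3 + 10)/6 = 24/6 = 4

Forward pass:
ES_Task 1 = 0; EF_Task 1 = 7
ES_Task 2 = 0; EF_Task 2 = 4
ES_Task 3 = 4; EF_Task 3 = 4+4 = 8
ES_Task 4 = 7; EF_Task 4 = 7+4 = 11
ES_Task 5 = max(EF_Task 1=7, EF_Task 2=4) = 7; EF_Task 5 = 7+4 = 11
ES_Task 6 = 11; EF_Task 6 = 11+5 = 16
ES_Task 7 = 8; EF_Task 7 = 8+3 = 11
ES_Task 8 = max(EF_Task 4=11, EF_Task 6=16, EF_Task 7=11) = 16; EF_Task 8 = 16+4 = 20
Expected project duration μ = 20 weeks. Critical path: Task 1 → Task 5 → Task 6 → Task 8.

20 weeks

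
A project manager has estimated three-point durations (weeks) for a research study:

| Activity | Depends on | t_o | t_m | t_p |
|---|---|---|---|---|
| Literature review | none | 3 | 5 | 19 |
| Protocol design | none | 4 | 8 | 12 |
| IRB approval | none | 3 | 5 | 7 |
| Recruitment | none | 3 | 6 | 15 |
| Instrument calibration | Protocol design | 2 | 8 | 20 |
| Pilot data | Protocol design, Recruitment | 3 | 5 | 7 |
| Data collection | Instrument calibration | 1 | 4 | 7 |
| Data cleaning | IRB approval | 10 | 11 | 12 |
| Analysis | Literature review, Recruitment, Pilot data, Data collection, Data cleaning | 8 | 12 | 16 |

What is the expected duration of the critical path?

te_Literature review = (3 + 4·5 + 19)/6 = 42/6 = 7
te_Protocol design = (4 + 4·8 + 12)/6 = 48/6 = 8
te_IRB approval = (3 + 4·5 + 7)/6 = 30/6 = 5
te_Recruitment = (3 + 4·6 + 15)/6 = 42/6 = 7
te_Instrument calibration = (2 + 4·8 + 20)/6 = 54/6 = 9
te_Pilot data = (3 + 4·5 + 7)/6 = 30/6 = 5
te_Data collection = (1 + 4·4 + 7)/6 = 24/6 = 4
te_Data cleaning = (10 + 4·11 + 12)/6 = 66/6 = 11
te_Analysis = (8 + 4·12 + 16)/6 = 72/6 = 12

Forward pass:
ES_Literature review = 0; EF_Literature review = 7
ES_Protocol design = 0; EF_Protocol design = 8
ES_IRB approval = 0; EF_IRB approval = 5
ES_Recruitment = 0; EF_Recruitment = 7
ES_Instrument calibration = 8; EF_Instrument calibration = 8+9 = 17
ES_Pilot data = max(EF_Protocol design=8, EF_Recruitment=7) = 8; EF_Pilot data = 8+5 = 13
ES_Data collection = 17; EF_Data collection = 17+4 = 21
ES_Data cleaning = 5; EF_Data cleaning = 5+11 = 16
ES_Analysis = max(EF_Literature review=7, EF_Recruitment=7, EF_Pilot data=13, EF_Data collection=21, EF_Data cleaning=16) = 21; EF_Analysis = 21+12 = 33
Expected project duration μ = 33 weeks. Critical path: Protocol design → Instrument calibration → Data collection → Analysis.

33 weeks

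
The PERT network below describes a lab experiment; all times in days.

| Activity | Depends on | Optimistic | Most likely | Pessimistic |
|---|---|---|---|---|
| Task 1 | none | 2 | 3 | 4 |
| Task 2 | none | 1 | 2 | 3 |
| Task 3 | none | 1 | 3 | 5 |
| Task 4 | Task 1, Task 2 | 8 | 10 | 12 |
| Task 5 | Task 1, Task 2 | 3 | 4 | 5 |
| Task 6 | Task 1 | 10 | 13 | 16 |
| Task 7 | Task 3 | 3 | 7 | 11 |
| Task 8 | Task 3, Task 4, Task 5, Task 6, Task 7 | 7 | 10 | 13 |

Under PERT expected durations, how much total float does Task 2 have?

te_Task 1 = (2 + 4·3 + 4)/6 = 18/6 = 3
te_Task 2 = (1 + 4·2 + 3)/6 = 12/6 = 2
te_Task 3 = (1 + 4·3 + 5)/6 = 18/6 = 3
te_Task 4 = (8 + 4·10 + 12)/6 = 60/6 = 10
te_Task 5 = (3 + 4·4 + 5)/6 = 24/6 = 4
te_Task 6 = (10 + 4·13 + 16)/6 = 78/6 = 13
te_Task 7 = (3 + 4·7 + 11)/6 = 42/6 = 7
te_Task 8 = (7 + 4·10 + 13)/6 = 60/6 = 10

Forward pass:
ES_Task 1 = 0; EF_Task 1 = 3
ES_Task 2 = 0; EF_Task 2 = 2
ES_Task 3 = 0; EF_Task 3 = 3
ES_Task 4 = max(EF_Task 1=3, EF_Task 2=2) = 3; EF_Task 4 = 3+10 = 13
ES_Task 5 = max(EF_Task 1=3, EF_Task 2=2) = 3; EF_Task 5 = 3+4 = 7
ES_Task 6 = 3; EF_Task 6 = 3+13 = 16
ES_Task 7 = 3; EF_Task 7 = 3+7 = 10
ES_Task 8 = max(EF_Task 3=3, EF_Task 4=13, EF_Task 5=7, EF_Task 6=16, EF_Task 7=10) = 16; EF_Task 8 = 16+10 = 26
Expected project duration μ = 26 days. Critical path: Task 1 → Task 6 → Task 8.

Backward pass:
LF_Task 8 = 26; LS_Task 8 = 26−10 = 16
LF_Task 7 = LS_Task 8 = 16; LS_Task 7 = 16−7 = 9
LF_Task 6 = LS_Task 8 = 16; LS_Task 6 = 16−13 = 3
LF_Task 5 = LS_Task 8 = 16; LS_Task 5 = 16−4 = 12
LF_Task 4 = LS_Task 8 = 16; LS_Task 4 = 16−10 = 6
LF_Task 3 = min(LS_Task 7=9, LS_Task 8=16) = 9; LS_Task 3 = 9−3 = 6
LF_Task 2 = min(LS_Task 4=6, LS_Task 5=12) = 6; LS_Task 2 = 6−2 = 4
LF_Task 1 = min(LS_Task 4=6, LS_Task 5=12, LS_Task 6=3) = 3; LS_Task 1 = 3−3 = 0
Slack_Task 2 = LS_Task 2 − ES_Task 2 = 4 − 0 = 4

4 days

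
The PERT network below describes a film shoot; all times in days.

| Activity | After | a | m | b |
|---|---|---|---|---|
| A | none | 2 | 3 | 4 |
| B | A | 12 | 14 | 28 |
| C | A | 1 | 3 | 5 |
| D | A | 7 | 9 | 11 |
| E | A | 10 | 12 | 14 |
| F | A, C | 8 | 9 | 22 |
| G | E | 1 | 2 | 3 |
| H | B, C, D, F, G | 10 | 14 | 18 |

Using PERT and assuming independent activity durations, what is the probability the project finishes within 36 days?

0.841

te_A = (2 + 4·3 + 4)/6 = 18/6 = 3; σ²_A = ((4−2)/6)² = 0.111
te_B = (12 + 4·14 + 28)/6 = 96/6 = 16; σ²_B = ((28−12)/6)² = 7.111
te_C = (1 + 4·3 + 5)/6 = 18/6 = 3; σ²_C = ((5−1)/6)² = 0.444
te_D = (7 + 4·9 + 11)/6 = 54/6 = 9; σ²_D = ((11−7)/6)² = 0.444
te_E = (10 + 4·12 + 14)/6 = 72/6 = 12; σ²_E = ((14−10)/6)² = 0.444
te_F = (8 + 4·9 + 22)/6 = 66/6 = 11; σ²_F = ((22−8)/6)² = 5.444
te_G = (1 + 4·2 + 3)/6 = 12/6 = 2; σ²_G = ((3−1)/6)² = 0.111
te_H = (10 + 4·14 + 18)/6 = 84/6 = 14; σ²_H = ((18−10)/6)² = 1.778

Forward pass:
ES_A = 0; EF_A = 3
ES_B = 3; EF_B = 3+16 = 19
ES_C = 3; EF_C = 3+3 = 6
ES_D = 3; EF_D = 3+9 = 12
ES_E = 3; EF_E = 3+12 = 15
ES_F = max(EF_A=3, EF_C=6) = 6; EF_F = 6+11 = 17
ES_G = 15; EF_G = 15+2 = 17
ES_H = max(EF_B=19, EF_C=6, EF_D=12, EF_F=17, EF_G=17) = 19; EF_H = 19+14 = 33
Expected project duration μ = 33 days. Critical path: A → B → H.

Variance along critical path = 0.111 + 7.111 + 1.778 = 9.000; σ = √9.000 = 3.000 days.
Z = (36 − 33) / 3.000 = 1.000
P(T ≤ 36) = Φ(1.000) ≈ 0.841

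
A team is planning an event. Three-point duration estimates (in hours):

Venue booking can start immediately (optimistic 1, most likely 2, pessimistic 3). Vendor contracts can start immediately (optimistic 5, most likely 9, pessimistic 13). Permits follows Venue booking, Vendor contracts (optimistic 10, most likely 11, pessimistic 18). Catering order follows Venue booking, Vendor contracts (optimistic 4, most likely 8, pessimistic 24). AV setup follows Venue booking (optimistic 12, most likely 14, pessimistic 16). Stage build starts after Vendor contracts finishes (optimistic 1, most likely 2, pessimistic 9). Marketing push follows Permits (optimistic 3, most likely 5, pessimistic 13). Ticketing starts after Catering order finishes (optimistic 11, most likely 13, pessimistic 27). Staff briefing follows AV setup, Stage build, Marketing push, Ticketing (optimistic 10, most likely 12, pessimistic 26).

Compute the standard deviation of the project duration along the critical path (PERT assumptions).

te_Venue booking = (1 + 4·2 + 3)/6 = 12/6 = 2; σ²_Venue booking = ((3−1)/6)² = 0.111
te_Vendor contracts = (5 + 4·9 + 13)/6 = 54/6 = 9; σ²_Vendor contracts = ((13−5)/6)² = 1.778
te_Permits = (10 + 4·11 + 18)/6 = 72/6 = 12; σ²_Permits = ((18−10)/6)² = 1.778
te_Catering order = (4 + 4·8 + 24)/6 = 60/6 = 10; σ²_Catering order = ((24−4)/6)² = 11.111
te_AV setup = (12 + 4·14 + 16)/6 = 84/6 = 14; σ²_AV setup = ((16−12)/6)² = 0.444
te_Stage build = (1 + 4·2 + 9)/6 = 18/6 = 3; σ²_Stage build = ((9−1)/6)² = 1.778
te_Marketing push = (3 + 4·5 + 13)/6 = 36/6 = 6; σ²_Marketing push = ((13−3)/6)² = 2.778
te_Ticketing = (11 + 4·13 + 27)/6 = 90/6 = 15; σ²_Ticketing = ((27−11)/6)² = 7.111
te_Staff briefing = (10 + 4·12 + 26)/6 = 84/6 = 14; σ²_Staff briefing = ((26−10)/6)² = 7.111

Forward pass:
ES_Venue booking = 0; EF_Venue booking = 2
ES_Vendor contracts = 0; EF_Vendor contracts = 9
ES_Permits = max(EF_Venue booking=2, EF_Vendor contracts=9) = 9; EF_Permits = 9+12 = 21
ES_Catering order = max(EF_Venue booking=2, EF_Vendor contracts=9) = 9; EF_Catering order = 9+10 = 19
ES_AV setup = 2; EF_AV setup = 2+14 = 16
ES_Stage build = 9; EF_Stage build = 9+3 = 12
ES_Marketing push = 21; EF_Marketing push = 21+6 = 27
ES_Ticketing = 19; EF_Ticketing = 19+15 = 34
ES_Staff briefing = max(EF_AV setup=16, EF_Stage build=12, EF_Marketing push=27, EF_Ticketing=34) = 34; EF_Staff briefing = 34+14 = 48
Expected project duration μ = 48 hours. Critical path: Vendor contracts → Catering order → Ticketing → Staff briefing.

Variance along critical path = 1.778 + 11.111 + 7.111 + 7.111 = 27.111
σ = √27.111 = 5.207 hours

5.21 hours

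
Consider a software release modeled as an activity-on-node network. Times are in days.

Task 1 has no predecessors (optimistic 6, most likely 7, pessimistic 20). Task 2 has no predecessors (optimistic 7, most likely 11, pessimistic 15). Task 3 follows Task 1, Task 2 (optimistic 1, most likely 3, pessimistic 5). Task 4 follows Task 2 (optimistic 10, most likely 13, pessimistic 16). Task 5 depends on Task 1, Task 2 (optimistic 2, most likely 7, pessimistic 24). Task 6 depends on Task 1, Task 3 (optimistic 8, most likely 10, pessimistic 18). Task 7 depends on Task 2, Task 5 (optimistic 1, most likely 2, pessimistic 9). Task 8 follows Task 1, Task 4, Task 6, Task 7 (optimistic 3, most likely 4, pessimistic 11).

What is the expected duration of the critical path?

te_Task 1 = (6 + 4·7 + 20)/6 = 54/6 = 9
te_Task 2 = (7 + 4·11 + 15)/6 = 66/6 = 11
te_Task 3 = (1 + 4·3 + 5)/6 = 18/6 = 3
te_Task 4 = (10 + 4·13 + 16)/6 = 78/6 = 13
te_Task 5 = (2 + 4·7 + 24)/6 = 54/6 = 9
te_Task 6 = (8 + 4·10 + 18)/6 = 66/6 = 11
te_Task 7 = (1 + 4·2 + 9)/6 = 18/6 = 3
te_Task 8 = (3 + 4·4 + 11)/6 = 30/6 = 5

Forward pass:
ES_Task 1 = 0; EF_Task 1 = 9
ES_Task 2 = 0; EF_Task 2 = 11
ES_Task 3 = max(EF_Task 1=9, EF_Task 2=11) = 11; EF_Task 3 = 11+3 = 14
ES_Task 4 = 11; EF_Task 4 = 11+13 = 24
ES_Task 5 = max(EF_Task 1=9, EF_Task 2=11) = 11; EF_Task 5 = 11+9 = 20
ES_Task 6 = max(EF_Task 1=9, EF_Task 3=14) = 14; EF_Task 6 = 14+11 = 25
ES_Task 7 = max(EF_Task 2=11, EF_Task 5=20) = 20; EF_Task 7 = 20+3 = 23
ES_Task 8 = max(EF_Task 1=9, EF_Task 4=24, EF_Task 6=25, EF_Task 7=23) = 25; EF_Task 8 = 25+5 = 30
Expected project duration μ = 30 days. Critical path: Task 2 → Task 3 → Task 6 → Task 8.

30 days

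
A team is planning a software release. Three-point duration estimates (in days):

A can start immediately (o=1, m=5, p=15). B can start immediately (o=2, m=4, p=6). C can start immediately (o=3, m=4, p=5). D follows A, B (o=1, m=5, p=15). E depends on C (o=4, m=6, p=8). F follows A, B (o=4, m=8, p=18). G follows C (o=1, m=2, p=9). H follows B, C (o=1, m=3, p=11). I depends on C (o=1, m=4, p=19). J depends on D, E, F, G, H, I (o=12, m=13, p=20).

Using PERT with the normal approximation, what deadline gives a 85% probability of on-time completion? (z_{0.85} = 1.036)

te_A = (1 + 4·5 + 15)/6 = 36/6 = 6; σ²_A = ((15−1)/6)² = 5.444
te_B = (2 + 4·4 + 6)/6 = 24/6 = 4; σ²_B = ((6−2)/6)² = 0.444
te_C = (3 + 4·4 + 5)/6 = 24/6 = 4; σ²_C = ((5−3)/6)² = 0.111
te_D = (1 + 4·5 + 15)/6 = 36/6 = 6; σ²_D = ((15−1)/6)² = 5.444
te_E = (4 + 4·6 + 8)/6 = 36/6 = 6; σ²_E = ((8−4)/6)² = 0.444
te_F = (4 + 4·8 + 18)/6 = 54/6 = 9; σ²_F = ((18−4)/6)² = 5.444
te_G = (1 + 4·2 + 9)/6 = 18/6 = 3; σ²_G = ((9−1)/6)² = 1.778
te_H = (1 + 4·3 + 11)/6 = 24/6 = 4; σ²_H = ((11−1)/6)² = 2.778
te_I = (1 + 4·4 + 19)/6 = 36/6 = 6; σ²_I = ((19−1)/6)² = 9.000
te_J = (12 + 4·13 + 20)/6 = 84/6 = 14; σ²_J = ((20−12)/6)² = 1.778

Forward pass:
ES_A = 0; EF_A = 6
ES_B = 0; EF_B = 4
ES_C = 0; EF_C = 4
ES_D = max(EF_A=6, EF_B=4) = 6; EF_D = 6+6 = 12
ES_E = 4; EF_E = 4+6 = 10
ES_F = max(EF_A=6, EF_B=4) = 6; EF_F = 6+9 = 15
ES_G = 4; EF_G = 4+3 = 7
ES_H = max(EF_B=4, EF_C=4) = 4; EF_H = 4+4 = 8
ES_I = 4; EF_I = 4+6 = 10
ES_J = max(EF_D=12, EF_E=10, EF_F=15, EF_G=7, EF_H=8, EF_I=10) = 15; EF_J = 15+14 = 29
Expected project duration μ = 29 days. Critical path: A → F → J.

Variance along critical path = 5.444 + 5.444 + 1.778 = 12.667; σ = 3.559 days.
D = μ + z·σ = 29 + 1.036·3.559 = 32.7 days

32.7 days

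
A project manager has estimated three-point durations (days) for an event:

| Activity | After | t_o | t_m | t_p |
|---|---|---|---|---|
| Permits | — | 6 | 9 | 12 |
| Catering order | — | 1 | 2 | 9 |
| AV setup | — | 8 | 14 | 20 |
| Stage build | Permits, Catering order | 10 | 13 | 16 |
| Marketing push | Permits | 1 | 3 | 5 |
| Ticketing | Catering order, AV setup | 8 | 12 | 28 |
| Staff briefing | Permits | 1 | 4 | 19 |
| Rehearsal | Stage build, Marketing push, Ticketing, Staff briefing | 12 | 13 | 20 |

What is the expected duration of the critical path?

42 days

te_Permits = (6 + 4·9 + 12)/6 = 54/6 = 9
te_Catering order = (1 + 4·2 + 9)/6 = 18/6 = 3
te_AV setup = (8 + 4·14 + 20)/6 = 84/6 = 14
te_Stage build = (10 + 4·13 + 16)/6 = 78/6 = 13
te_Marketing push = (1 + 4·3 + 5)/6 = 18/6 = 3
te_Ticketing = (8 + 4·12 + 28)/6 = 84/6 = 14
te_Staff briefing = (1 + 4·4 + 19)/6 = 36/6 = 6
te_Rehearsal = (12 + 4·13 + 20)/6 = 84/6 = 14

Forward pass:
ES_Permits = 0; EF_Permits = 9
ES_Catering order = 0; EF_Catering order = 3
ES_AV setup = 0; EF_AV setup = 14
ES_Stage build = max(EF_Permits=9, EF_Catering order=3) = 9; EF_Stage build = 9+13 = 22
ES_Marketing push = 9; EF_Marketing push = 9+3 = 12
ES_Ticketing = max(EF_Catering order=3, EF_AV setup=14) = 14; EF_Ticketing = 14+14 = 28
ES_Staff briefing = 9; EF_Staff briefing = 9+6 = 15
ES_Rehearsal = max(EF_Stage build=22, EF_Marketing push=12, EF_Ticketing=28, EF_Staff briefing=15) = 28; EF_Rehearsal = 28+14 = 42
Expected project duration μ = 42 days. Critical path: AV setup → Ticketing → Rehearsal.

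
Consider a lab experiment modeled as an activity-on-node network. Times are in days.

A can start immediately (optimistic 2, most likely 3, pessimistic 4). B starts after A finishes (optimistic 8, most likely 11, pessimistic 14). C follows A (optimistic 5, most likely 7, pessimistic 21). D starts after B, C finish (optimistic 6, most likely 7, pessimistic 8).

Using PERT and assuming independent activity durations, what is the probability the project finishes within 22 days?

0.817

te_A = (2 + 4·3 + 4)/6 = 18/6 = 3; σ²_A = ((4−2)/6)² = 0.111
te_B = (8 + 4·11 + 14)/6 = 66/6 = 11; σ²_B = ((14−8)/6)² = 1.000
te_C = (5 + 4·7 + 21)/6 = 54/6 = 9; σ²_C = ((21−5)/6)² = 7.111
te_D = (6 + 4·7 + 8)/6 = 42/6 = 7; σ²_D = ((8−6)/6)² = 0.111

Forward pass:
ES_A = 0; EF_A = 3
ES_B = 3; EF_B = 3+11 = 14
ES_C = 3; EF_C = 3+9 = 12
ES_D = max(EF_B=14, EF_C=12) = 14; EF_D = 14+7 = 21
Expected project duration μ = 21 days. Critical path: A → B → D.

Variance along critical path = 0.111 + 1.000 + 0.111 = 1.222; σ = √1.222 = 1.106 days.
Z = (22 − 21) / 1.106 = 0.905
P(T ≤ 22) = Φ(0.905) ≈ 0.817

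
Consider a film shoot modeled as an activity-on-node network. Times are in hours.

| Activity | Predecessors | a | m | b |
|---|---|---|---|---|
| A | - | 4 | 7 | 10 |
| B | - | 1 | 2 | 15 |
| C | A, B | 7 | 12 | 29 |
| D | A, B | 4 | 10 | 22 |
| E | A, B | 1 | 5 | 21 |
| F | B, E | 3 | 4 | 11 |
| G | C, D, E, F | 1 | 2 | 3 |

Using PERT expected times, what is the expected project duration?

te_A = (4 + 4·7 + 10)/6 = 42/6 = 7
te_B = (1 + 4·2 + 15)/6 = 24/6 = 4
te_C = (7 + 4·12 + 29)/6 = 84/6 = 14
te_D = (4 + 4·10 + 22)/6 = 66/6 = 11
te_E = (1 + 4·5 + 21)/6 = 42/6 = 7
te_F = (3 + 4·4 + 11)/6 = 30/6 = 5
te_G = (1 + 4·2 + 3)/6 = 12/6 = 2

Forward pass:
ES_A = 0; EF_A = 7
ES_B = 0; EF_B = 4
ES_C = max(EF_A=7, EF_B=4) = 7; EF_C = 7+14 = 21
ES_D = max(EF_A=7, EF_B=4) = 7; EF_D = 7+11 = 18
ES_E = max(EF_A=7, EF_B=4) = 7; EF_E = 7+7 = 14
ES_F = max(EF_B=4, EF_E=14) = 14; EF_F = 14+5 = 19
ES_G = max(EF_C=21, EF_D=18, EF_E=14, EF_F=19) = 21; EF_G = 21+2 = 23
Expected project duration μ = 23 hours. Critical path: A → C → G.

23 hours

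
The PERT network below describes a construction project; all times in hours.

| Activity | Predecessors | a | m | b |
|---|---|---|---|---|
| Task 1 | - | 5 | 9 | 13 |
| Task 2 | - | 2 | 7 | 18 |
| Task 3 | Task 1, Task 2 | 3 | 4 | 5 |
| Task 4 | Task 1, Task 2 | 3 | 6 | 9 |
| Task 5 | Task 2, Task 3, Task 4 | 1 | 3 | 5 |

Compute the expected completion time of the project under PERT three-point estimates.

18 hours

te_Task 1 = (5 + 4·9 + 13)/6 = 54/6 = 9
te_Task 2 = (2 + 4·7 + 18)/6 = 48/6 = 8
te_Task 3 = (3 + 4·4 + 5)/6 = 24/6 = 4
te_Task 4 = (3 + 4·6 + 9)/6 = 36/6 = 6
te_Task 5 = (1 + 4·3 + 5)/6 = 18/6 = 3

Forward pass:
ES_Task 1 = 0; EF_Task 1 = 9
ES_Task 2 = 0; EF_Task 2 = 8
ES_Task 3 = max(EF_Task 1=9, EF_Task 2=8) = 9; EF_Task 3 = 9+4 = 13
ES_Task 4 = max(EF_Task 1=9, EF_Task 2=8) = 9; EF_Task 4 = 9+6 = 15
ES_Task 5 = max(EF_Task 2=8, EF_Task 3=13, EF_Task 4=15) = 15; EF_Task 5 = 15+3 = 18
Expected project duration μ = 18 hours. Critical path: Task 1 → Task 4 → Task 5.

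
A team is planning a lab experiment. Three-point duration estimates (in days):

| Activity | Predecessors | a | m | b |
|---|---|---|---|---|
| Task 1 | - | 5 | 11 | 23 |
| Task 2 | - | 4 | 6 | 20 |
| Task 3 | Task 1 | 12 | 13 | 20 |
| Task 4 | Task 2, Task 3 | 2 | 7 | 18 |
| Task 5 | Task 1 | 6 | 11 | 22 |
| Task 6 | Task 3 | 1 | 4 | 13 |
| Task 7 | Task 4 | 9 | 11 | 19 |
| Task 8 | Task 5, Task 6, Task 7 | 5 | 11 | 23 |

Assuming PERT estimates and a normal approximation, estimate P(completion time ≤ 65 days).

te_Task 1 = (5 + 4·11 + 23)/6 = 72/6 = 12; σ²_Task 1 = ((23−5)/6)² = 9.000
te_Task 2 = (4 + 4·6 + 20)/6 = 48/6 = 8; σ²_Task 2 = ((20−4)/6)² = 7.111
te_Task 3 = (12 + 4·13 + 20)/6 = 84/6 = 14; σ²_Task 3 = ((20−12)/6)² = 1.778
te_Task 4 = (2 + 4·7 + 18)/6 = 48/6 = 8; σ²_Task 4 = ((18−2)/6)² = 7.111
te_Task 5 = (6 + 4·11 + 22)/6 = 72/6 = 12; σ²_Task 5 = ((22−6)/6)² = 7.111
te_Task 6 = (1 + 4·4 + 13)/6 = 30/6 = 5; σ²_Task 6 = ((13−1)/6)² = 4.000
te_Task 7 = (9 + 4·11 + 19)/6 = 72/6 = 12; σ²_Task 7 = ((19−9)/6)² = 2.778
te_Task 8 = (5 + 4·11 + 23)/6 = 72/6 = 12; σ²_Task 8 = ((23−5)/6)² = 9.000

Forward pass:
ES_Task 1 = 0; EF_Task 1 = 12
ES_Task 2 = 0; EF_Task 2 = 8
ES_Task 3 = 12; EF_Task 3 = 12+14 = 26
ES_Task 4 = max(EF_Task 2=8, EF_Task 3=26) = 26; EF_Task 4 = 26+8 = 34
ES_Task 5 = 12; EF_Task 5 = 12+12 = 24
ES_Task 6 = 26; EF_Task 6 = 26+5 = 31
ES_Task 7 = 34; EF_Task 7 = 34+12 = 46
ES_Task 8 = max(EF_Task 5=24, EF_Task 6=31, EF_Task 7=46) = 46; EF_Task 8 = 46+12 = 58
Expected project duration μ = 58 days. Critical path: Task 1 → Task 3 → Task 4 → Task 7 → Task 8.

Variance along critical path = 9.000 + 1.778 + 7.111 + 2.778 + 9.000 = 29.667; σ = √29.667 = 5.447 days.
Z = (65 − 58) / 5.447 = 1.285
P(T ≤ 65) = Φ(1.285) ≈ 0.901

0.901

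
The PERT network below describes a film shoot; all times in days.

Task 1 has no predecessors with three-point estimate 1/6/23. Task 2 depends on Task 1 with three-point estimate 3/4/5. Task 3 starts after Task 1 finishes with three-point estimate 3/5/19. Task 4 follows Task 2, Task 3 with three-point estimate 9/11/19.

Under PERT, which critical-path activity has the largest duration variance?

Task 1

te_Task 1 = (1 + 4·6 + 23)/6 = 48/6 = 8; σ²_Task 1 = ((23−1)/6)² = 13.444
te_Task 2 = (3 + 4·4 + 5)/6 = 24/6 = 4; σ²_Task 2 = ((5−3)/6)² = 0.111
te_Task 3 = (3 + 4·5 + 19)/6 = 42/6 = 7; σ²_Task 3 = ((19−3)/6)² = 7.111
te_Task 4 = (9 + 4·11 + 19)/6 = 72/6 = 12; σ²_Task 4 = ((19−9)/6)² = 2.778

Forward pass:
ES_Task 1 = 0; EF_Task 1 = 8
ES_Task 2 = 8; EF_Task 2 = 8+4 = 12
ES_Task 3 = 8; EF_Task 3 = 8+7 = 15
ES_Task 4 = max(EF_Task 2=12, EF_Task 3=15) = 15; EF_Task 4 = 15+12 = 27
Expected project duration μ = 27 days. Critical path: Task 1 → Task 3 → Task 4.

Variances on critical path: σ²_Task 1=13.444, σ²_Task 3=7.111, σ²_Task 4=2.778.
Largest is σ²_Task 1 = 13.444.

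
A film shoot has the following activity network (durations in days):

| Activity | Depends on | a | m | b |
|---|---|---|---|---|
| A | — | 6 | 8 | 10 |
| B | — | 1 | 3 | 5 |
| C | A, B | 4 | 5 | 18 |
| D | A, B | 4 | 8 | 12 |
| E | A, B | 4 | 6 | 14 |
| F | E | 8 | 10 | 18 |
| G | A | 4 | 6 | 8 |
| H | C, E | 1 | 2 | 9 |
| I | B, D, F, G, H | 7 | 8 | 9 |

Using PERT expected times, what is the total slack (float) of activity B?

te_A = (6 + 4·8 + 10)/6 = 48/6 = 8
te_B = (1 + 4·3 + 5)/6 = 18/6 = 3
te_C = (4 + 4·5 + 18)/6 = 42/6 = 7
te_D = (4 + 4·8 + 12)/6 = 48/6 = 8
te_E = (4 + 4·6 + 14)/6 = 42/6 = 7
te_F = (8 + 4·10 + 18)/6 = 66/6 = 11
te_G = (4 + 4·6 + 8)/6 = 36/6 = 6
te_H = (1 + 4·2 + 9)/6 = 18/6 = 3
te_I = (7 + 4·8 + 9)/6 = 48/6 = 8

Forward pass:
ES_A = 0; EF_A = 8
ES_B = 0; EF_B = 3
ES_C = max(EF_A=8, EF_B=3) = 8; EF_C = 8+7 = 15
ES_D = max(EF_A=8, EF_B=3) = 8; EF_D = 8+8 = 16
ES_E = max(EF_A=8, EF_B=3) = 8; EF_E = 8+7 = 15
ES_F = 15; EF_F = 15+11 = 26
ES_G = 8; EF_G = 8+6 = 14
ES_H = max(EF_C=15, EF_E=15) = 15; EF_H = 15+3 = 18
ES_I = max(EF_B=3, EF_D=16, EF_F=26, EF_G=14, EF_H=18) = 26; EF_I = 26+8 = 34
Expected project duration μ = 34 days. Critical path: A → E → F → I.

Backward pass:
LF_I = 34; LS_I = 34−8 = 26
LF_H = LS_I = 26; LS_H = 26−3 = 23
LF_G = LS_I = 26; LS_G = 26−6 = 20
LF_F = LS_I = 26; LS_F = 26−11 = 15
LF_E = min(LS_F=15, LS_H=23) = 15; LS_E = 15−7 = 8
LF_D = LS_I = 26; LS_D = 26−8 = 18
LF_C = LS_H = 23; LS_C = 23−7 = 16
LF_B = min(LS_C=16, LS_D=18, LS_E=8, LS_I=26) = 8; LS_B = 8−3 = 5
LF_A = min(LS_C=16, LS_D=18, LS_E=8, LS_G=20) = 8; LS_A = 8−8 = 0
Slack_B = LS_B − ES_B = 5 − 0 = 5

5 days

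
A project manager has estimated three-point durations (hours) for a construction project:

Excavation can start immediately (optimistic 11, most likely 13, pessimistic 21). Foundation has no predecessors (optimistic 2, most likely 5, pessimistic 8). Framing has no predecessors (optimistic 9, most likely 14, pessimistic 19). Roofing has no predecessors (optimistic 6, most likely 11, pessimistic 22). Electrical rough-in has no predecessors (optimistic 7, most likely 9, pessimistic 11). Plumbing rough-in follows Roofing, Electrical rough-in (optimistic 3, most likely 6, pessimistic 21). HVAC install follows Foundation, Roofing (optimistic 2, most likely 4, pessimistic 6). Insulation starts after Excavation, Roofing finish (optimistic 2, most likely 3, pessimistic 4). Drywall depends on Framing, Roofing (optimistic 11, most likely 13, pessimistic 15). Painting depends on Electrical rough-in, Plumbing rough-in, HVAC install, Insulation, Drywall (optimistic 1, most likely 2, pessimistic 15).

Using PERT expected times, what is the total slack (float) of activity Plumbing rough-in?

te_Excavation = (11 + 4·13 + 21)/6 = 84/6 = 14
te_Foundation = (2 + 4·5 + 8)/6 = 30/6 = 5
te_Framing = (9 + 4·14 + 19)/6 = 84/6 = 14
te_Roofing = (6 + 4·11 + 22)/6 = 72/6 = 12
te_Electrical rough-in = (7 + 4·9 + 11)/6 = 54/6 = 9
te_Plumbing rough-in = (3 + 4·6 + 21)/6 = 48/6 = 8
te_HVAC install = (2 + 4·4 + 6)/6 = 24/6 = 4
te_Insulation = (2 + 4·3 + 4)/6 = 18/6 = 3
te_Drywall = (11 + 4·13 + 15)/6 = 78/6 = 13
te_Painting = (1 + 4·2 + 15)/6 = 24/6 = 4

Forward pass:
ES_Excavation = 0; EF_Excavation = 14
ES_Foundation = 0; EF_Foundation = 5
ES_Framing = 0; EF_Framing = 14
ES_Roofing = 0; EF_Roofing = 12
ES_Electrical rough-in = 0; EF_Electrical rough-in = 9
ES_Plumbing rough-in = max(EF_Roofing=12, EF_Electrical rough-in=9) = 12; EF_Plumbing rough-in = 12+8 = 20
ES_HVAC install = max(EF_Foundation=5, EF_Roofing=12) = 12; EF_HVAC install = 12+4 = 16
ES_Insulation = max(EF_Excavation=14, EF_Roofing=12) = 14; EF_Insulation = 14+3 = 17
ES_Drywall = max(EF_Framing=14, EF_Roofing=12) = 14; EF_Drywall = 14+13 = 27
ES_Painting = max(EF_Electrical rough-in=9, EF_Plumbing rough-in=20, EF_HVAC install=16, EF_Insulation=17, EF_Drywall=27) = 27; EF_Painting = 27+4 = 31
Expected project duration μ = 31 hours. Critical path: Framing → Drywall → Painting.

Backward pass:
LF_Painting = 31; LS_Painting = 31−4 = 27
LF_Drywall = LS_Painting = 27; LS_Drywall = 27−13 = 14
LF_Insulation = LS_Painting = 27; LS_Insulation = 27−3 = 24
LF_HVAC install = LS_Painting = 27; LS_HVAC install = 27−4 = 23
LF_Plumbing rough-in = LS_Painting = 27; LS_Plumbing rough-in = 27−8 = 19
LF_Electrical rough-in = min(LS_Plumbing rough-in=19, LS_Painting=27) = 19; LS_Electrical rough-in = 19−9 = 10
LF_Roofing = min(LS_Plumbing rough-in=19, LS_HVAC install=23, LS_Insulation=24, LS_Drywall=14) = 14; LS_Roofing = 14−12 = 2
LF_Framing = LS_Drywall = 14; LS_Framing = 14−14 = 0
LF_Foundation = LS_HVAC install = 23; LS_Foundation = 23−5 = 18
LF_Excavation = LS_Insulation = 24; LS_Excavation = 24−14 = 10
Slack_Plumbing rough-in = LS_Plumbing rough-in − ES_Plumbing rough-in = 19 − 12 = 7

7 hours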